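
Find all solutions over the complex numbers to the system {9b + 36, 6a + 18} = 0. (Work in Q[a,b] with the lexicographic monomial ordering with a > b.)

Compute a lex Gröbner basis by Buchberger's algorithm.
f_1 = 9b + 36, LT = b.
f_2 = 6a + 18, LT = a.

S(f_1,f_2): leading monomials are coprime, so the S-polynomial reduces to 0 (Buchberger's first criterion).
Every S-polynomial of the final basis reduces to 0, so we have a Gröbner basis.
Inter-reduce: drop elements whose leading term is divisible by another's, tail-reduce, and make monic.
Reduced Gröbner basis: {a + 3, b + 4}.

Elimination: the polynomial b + 4 lies in the elimination ideal for b, so b ∈ {-4}. For each such b, the remaining basis elements (now univariate) give the rest of the solution.
  b = -4: the earlier basis element becomes a + 3 = 0, giving a = -3 — point (-3, -4).
Each listed point satisfies every original equation (direct substitution).
This is the nonlinear analogue of row-reducing a linear system.

{(-3, -4)}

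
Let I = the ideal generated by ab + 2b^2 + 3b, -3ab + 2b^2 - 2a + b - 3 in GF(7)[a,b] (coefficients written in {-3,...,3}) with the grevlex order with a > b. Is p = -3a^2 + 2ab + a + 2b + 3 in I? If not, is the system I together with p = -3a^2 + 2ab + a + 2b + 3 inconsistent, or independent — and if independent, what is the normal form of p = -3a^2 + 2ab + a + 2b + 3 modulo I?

First compute the reduced Gröbner basis of I by Buchberger's algorithm.
f_1 = ab + 2b^2 + 3b, LT = ab.
f_2 = -3ab + 2b^2 - 2a + b - 3, LT = ab.

S(f_1,f_2): lcm = ab. S = -2b^2 - 3a + b - 1.
  leading term b^2: no divisor's leading term divides it; move -2b^2 to the remainder.
  leading term a: no divisor's leading term divides it; move -3a to the remainder.
  leading term b: no divisor's leading term divides it; move b to the remainder.
  leading term 1: no divisor's leading term divides it; move -1 to the remainder.
  remainder -2b^2 - 3a + b - 1 ≠ 0; add h_3 = -2b^2 - 3a + b - 1 to the basis.

S(f_1,h_3): lcm = ab^2. S = 2b^3 + 2a^2 - 3ab + 3b^2 + 3a.
  leading term b^3: subtract (-b)·h_3 from 2b^3 + 2a^2 - 3ab + 3b^2 + 3a → 2a^2 + ab - 3b^2 + 3a - b
  leading term a^2: no divisor's leading term divides it; move 2a^2 to the remainder.
  leading term ab: subtract (1)·f_1 from ab - 3b^2 + 3a - b → 2b^2 + 3a + 3b
  leading term b^2: subtract (-1)·h_3 from 2b^2 + 3a + 3b → -3b - 1
  leading term b: no divisor's leading term divides it; move -3b to the remainder.
  leading term 1: no divisor's leading term divides it; move -1 to the remainder.
  remainder 2a^2 - 3b - 1 ≠ 0; add h_4 = 2a^2 - 3b - 1 to the basis.

The other S-polynomials (S(f_2,h_3), S(f_1,h_4), S(f_2,h_4), S(h_3,h_4)) all reduce to 0 modulo the current basis, so we have a Gröbner basis.
Inter-reduce: drop elements whose leading term is divisible by another's, tail-reduce, and make monic.
Reduced Gröbner basis: {a^2 + 2b + 3, ab - 3a - 3b - 1, b^2 - 2a + 3b - 3}.
Label its elements g_1 = a^2 + 2b + 3, g_2 = ab - 3a - 3b - 1, g_3 = b^2 - 2a + 3b - 3.

Reduce p = -3a^2 + 2ab + a + 2b + 3 modulo G:
  leading term a^2: subtract (-3)·g_1 from -3a^2 + 2ab + a + 2b + 3 → 2ab + a + b - 2
  leading term ab: subtract (2)·g_2 from 2ab + a + b - 2 → 0
  normal form = 0.
Since the normal form is 0, p ∈ I.

-3a^2 + 2ab + a + 2b + 3 lies in I (it reduces to 0).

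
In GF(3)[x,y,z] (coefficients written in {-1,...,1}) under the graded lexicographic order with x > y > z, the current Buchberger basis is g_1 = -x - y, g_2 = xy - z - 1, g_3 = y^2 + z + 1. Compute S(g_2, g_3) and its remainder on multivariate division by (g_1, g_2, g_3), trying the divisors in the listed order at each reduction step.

S(g_2, g_3) = -xz - yz - x - y; remainder on division = 0.

lcm(LM(g_2), LM(g_3)) = xy^2.
S = (lcm/LT(g_2))·g_2 − (lcm/LT(g_3))·g_3 = -xz - yz - x - y.
Reduce S modulo (g_1, g_2, g_3) in that order:
  leading term xz: subtract (z)·g_1 from -xz - yz - x - y → -x - y
  leading term x: subtract (1)·g_1 from -x - y → 0
The remainder is 0, so this S-polynomial contributes no new basis element.
An S-polynomial is built so that the two leading terms cancel; whether anything survives reduction is exactly the Gröbner-basis criterion.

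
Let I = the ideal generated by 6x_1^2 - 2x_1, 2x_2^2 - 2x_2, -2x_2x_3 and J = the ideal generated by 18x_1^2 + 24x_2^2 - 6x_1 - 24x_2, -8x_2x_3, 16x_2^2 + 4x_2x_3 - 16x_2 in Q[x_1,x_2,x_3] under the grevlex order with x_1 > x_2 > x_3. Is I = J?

Yes, the ideals are equal.

Two ideals are equal iff their reduced Gröbner bases coincide (the reduced basis is unique for a fixed ordering).
Buchberger on the first generating set:
f_1 = 6x_1^2 - 2x_1, LT = x_1^2.
f_2 = 2x_2^2 - 2x_2, LT = x_2^2.
f_3 = -2x_2x_3, LT = x_2x_3.

S(f_1,f_2): leading monomials are coprime, so the S-polynomial reduces to 0 (Buchberger's first criterion).
S(f_1,f_3): leading monomials are coprime, so the S-polynomial reduces to 0 (Buchberger's first criterion).
S(f_2,f_3): lcm = x_2^2x_3. S = -x_2x_3.
  leading term x_2x_3: subtract (1/2)·f_3 from -x_2x_3 → 0
  remainder 0.

Every S-polynomial of the final basis reduces to 0, so we have a Gröbner basis.
Inter-reduce: drop elements whose leading term is divisible by another's, tail-reduce, and make monic.
Reduced Gröbner basis: {x_1^2 - 1/3x_1, x_2^2 - x_2, x_2x_3}.

Buchberger on the second generating set:
h_1 = 18x_1^2 + 24x_2^2 - 6x_1 - 24x_2, LT = x_1^2.
h_2 = -8x_2x_3, LT = x_2x_3.
h_3 = 16x_2^2 + 4x_2x_3 - 16x_2, LT = x_2^2.

S(h_1,h_2): leading monomials are coprime, so the S-polynomial reduces to 0 (Buchberger's first criterion).
S(h_1,h_3): leading monomials are coprime, so the S-polynomial reduces to 0 (Buchberger's first criterion).
S(h_2,h_3): lcm = x_2^2x_3. S = -1/4x_2x_3^2 + x_2x_3.
  leading term x_2x_3^2: subtract (1/32x_3)·h_2 from -1/4x_2x_3^2 + x_2x_3 → x_2x_3
  leading term x_2x_3: subtract (-1/8)·h_2 from x_2x_3 → 0
  remainder 0.

Every S-polynomial of the final basis reduces to 0, so we have a Gröbner basis.
Inter-reduce: drop elements whose leading term is divisible by another's, tail-reduce, and make monic.
Reduced Gröbner basis: {x_1^2 - 1/3x_1, x_2^2 - x_2, x_2x_3}.

The two bases agree; hence the ideals are identical.
The choice of monomial ordering does not affect the verdict — as long as both bases are computed under the same ordering, their equality decides ideal equality.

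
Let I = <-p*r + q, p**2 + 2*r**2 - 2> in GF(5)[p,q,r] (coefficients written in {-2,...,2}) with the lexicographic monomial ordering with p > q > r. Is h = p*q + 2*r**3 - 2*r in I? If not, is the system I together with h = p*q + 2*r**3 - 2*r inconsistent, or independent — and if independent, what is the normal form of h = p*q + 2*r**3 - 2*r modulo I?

p*q + 2*r**3 - 2*r lies in I (it reduces to 0).

First compute the reduced Gröbner basis of I by Buchberger's algorithm.
f_1 = -p*r + q, LT = p*r.
f_2 = p**2 + 2*r**2 - 2, LT = p**2.

S(f_1,f_2): lcm = p**2*r. S = -p*q - 2*r**3 + 2*r.
  reduce S modulo (f_1, f_2):
  remainder -p*q - 2*r**3 + 2*r ≠ 0; add k_3 = -p*q - 2*r**3 + 2*r to the basis.

S(f_1,k_3): lcm = p*q*r. S = -q**2 - 2*r**4 + 2*r**2.
  reduce S modulo (f_1, f_2, k_3):
  remainder -q**2 - 2*r**4 + 2*r**2 ≠ 0; add k_4 = -q**2 - 2*r**4 + 2*r**2 to the basis.

The other S-polynomials (S(f_2,k_3), S(f_1,k_4), S(f_2,k_4), S(k_3,k_4)) all reduce to 0 modulo the current basis, so we have a Gröbner basis.
Inter-reduce: drop elements whose leading term is divisible by another's, tail-reduce, and make monic.
Reduced Gröbner basis: {p**2 + 2*r**2 - 2, p*q + 2*r**3 - 2*r, p*r - q, q**2 + 2*r**4 - 2*r**2}.
Label its elements g_1 = p**2 + 2*r**2 - 2, g_2 = p*q + 2*r**3 - 2*r, g_3 = p*r - q, g_4 = q**2 + 2*r**4 - 2*r**2.

Reduce h = p*q + 2*r**3 - 2*r modulo G:
  leading term p*q: subtract (1)·g_2 from p*q + 2*r**3 - 2*r → 0
  normal form = 0.
Since the normal form is 0, h ∈ I.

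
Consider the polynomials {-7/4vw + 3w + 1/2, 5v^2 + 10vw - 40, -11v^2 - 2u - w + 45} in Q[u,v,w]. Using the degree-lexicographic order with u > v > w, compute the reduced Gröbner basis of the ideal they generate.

f_1 = -7/4vw + 3w + 1/2, LT = vw.
f_2 = 5v^2 + 10vw - 40, LT = v^2.
f_3 = -11v^2 - 2u - w + 45, LT = v^2.

S(f_1,f_2): lcm = v^2w. S = -2vw^2 - 12/7vw - 2/7v + 8w.
  leading term vw^2: subtract (8/7w)·f_1 from -2vw^2 - 12/7vw - 2/7v + 8w → -12/7vw - 24/7w^2 - 2/7v + 52/7w
  leading term vw: subtract (48/49)·f_1 from -12/7vw - 24/7w^2 - 2/7v + 52/7w → -24/7w^2 - 2/7v + 220/49w - 24/49
  leading term w^2: no divisor's leading term divides it; move -24/7w^2 to the remainder.
  leading term v: no divisor's leading term divides it; move -2/7v to the remainder.
  leading term w: no divisor's leading term divides it; move 220/49w to the remainder.
  leading term 1: no divisor's leading term divides it; move -24/49 to the remainder.
  remainder -24/7w^2 - 2/7v + 220/49w - 24/49 ≠ 0; add g_4 = -24/7w^2 - 2/7v + 220/49w - 24/49 to the basis.

S(f_1,f_3): lcm = v^2w. S = -2/11uw - 12/7vw - 1/11w^2 - 2/7v + 45/11w.
  leading term uw: no divisor's leading term divides it; move -2/11uw to the remainder.
  leading term vw: subtract (48/49)·f_1 from -12/7vw - 1/11w^2 - 2/7v + 45/11w → -1/11w^2 - 2/7v + 621/539w - 24/49
  leading term w^2: subtract (7/264)·g_4 from -1/11w^2 - 2/7v + 621/539w - 24/49 → -257/924v + 3341/3234w - 257/539
  leading term v: no divisor's leading term divides it; move -257/924v to the remainder.
  leading term w: no divisor's leading term divides it; move 3341/3234w to the remainder.
  leading term 1: no divisor's leading term divides it; move -257/539 to the remainder.
  remainder -2/11uw - 257/924v + 3341/3234w - 257/539 ≠ 0; add g_5 = -2/11uw - 257/924v + 3341/3234w - 257/539 to the basis.

S(f_2,f_3): lcm = v^2. S = 2vw - 2/11u - 1/11w - 43/11.
  leading term vw: subtract (-8/7)·f_1 from 2vw - 2/11u - 1/11w - 43/11 → -2/11u + 257/77w - 257/77
  leading term u: no divisor's leading term divides it; move -2/11u to the remainder.
  leading term w: no divisor's leading term divides it; move 257/77w to the remainder.
  leading term 1: no divisor's leading term divides it; move -257/77 to the remainder.
  remainder -2/11u + 257/77w - 257/77 ≠ 0; add g_6 = -2/11u + 257/77w - 257/77 to the basis.

The other S-polynomials (S(f_1,g_4), S(f_2,g_4), S(f_3,g_4), S(f_1,g_5), S(f_2,g_5), S(f_3,g_5), S(g_4,g_5), S(f_1,g_6), S(f_2,g_6), S(f_3,g_6), S(g_4,g_6), S(g_5,g_6)) all reduce to 0 modulo the current basis, so we have a Gröbner basis.
Inter-reduce: drop elements whose leading term is divisible by another's, tail-reduce, and make monic.

G = {v^2 + 24/7w - 52/7, vw - 12/7w - 2/7, w^2 + 1/12v - 55/42w + 1/7, u - 257/14w + 257/14}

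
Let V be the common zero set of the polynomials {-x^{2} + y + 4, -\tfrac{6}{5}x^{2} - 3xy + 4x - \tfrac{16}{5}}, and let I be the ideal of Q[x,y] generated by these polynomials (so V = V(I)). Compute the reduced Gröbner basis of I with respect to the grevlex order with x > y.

G = {x^{2} - y - 4, xy - \tfrac{4}{3}x + \tfrac{2}{5}y + \tfrac{8}{3}, y^{2} + \tfrac{16}{5}x + \tfrac{188}{75}y - \tfrac{32}{5}}

This is the nonlinear analogue of row-reducing a linear system.

f_1 = -x^{2} + y + 4, LT = x^{2}.
f_2 = -\tfrac{6}{5}x^{2} - 3xy + 4x - \tfrac{16}{5}, LT = x^{2}.

S(f_1,f_2): lcm = x^{2}. S = -\tfrac{5}{2}xy + \tfrac{10}{3}x - y - \tfrac{20}{3}.
  reduce S modulo (f_1, f_2):
  remainder -\tfrac{5}{2}xy + \tfrac{10}{3}x - y - \tfrac{20}{3} ≠ 0; add g_3 = -\tfrac{5}{2}xy + \tfrac{10}{3}x - y - \tfrac{20}{3} to the basis.

S(f_1,g_3): lcm = x^{2}y. S = \tfrac{4}{3}x^{2} - \tfrac{2}{5}xy - y^{2} - \tfrac{8}{3}x - 4y.
  reduce S modulo (f_1, f_2, g_3):
  remainder -y^{2} - \tfrac{16}{5}x - \tfrac{188}{75}y + \tfrac{32}{5} ≠ 0; add g_4 = -y^{2} - \tfrac{16}{5}x - \tfrac{188}{75}y + \tfrac{32}{5} to the basis.

The other S-polynomials (S(f_2,g_3), S(f_1,g_4), S(f_2,g_4), S(g_3,g_4)) all reduce to 0 modulo the current basis, so we have a Gröbner basis.
Inter-reduce: drop elements whose leading term is divisible by another's, tail-reduce, and make monic.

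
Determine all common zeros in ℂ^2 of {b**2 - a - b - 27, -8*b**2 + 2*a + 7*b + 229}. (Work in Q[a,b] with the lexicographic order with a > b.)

{(3, -5), (43/36, 35/6)}

Compute a lex Gröbner basis by Buchberger's algorithm.
f_1 = -a + b**2 - b - 27, LT = a.
f_2 = 2*a - 8*b**2 + 7*b + 229, LT = a.

S(f_1,f_2): lcm = a. S = 3*b**2 - 5/2*b - 175/2.
  leading term b**2: no divisor's leading term divides it; move 3*b**2 to the remainder.
  leading term b: no divisor's leading term divides it; move -5/2*b to the remainder.
  leading term 1: no divisor's leading term divides it; move -175/2 to the remainder.
  remainder 3*b**2 - 5/2*b - 175/2 ≠ 0; add h_3 = 3*b**2 - 5/2*b - 175/2 to the basis.

S(f_1,h_3): leading monomials are coprime, so the S-polynomial reduces to 0 (Buchberger's first criterion).
S(f_2,h_3): leading monomials are coprime, so the S-polynomial reduces to 0 (Buchberger's first criterion).
Every S-polynomial of the final basis reduces to 0, so we have a Gröbner basis.
Inter-reduce: drop elements whose leading term is divisible by another's, tail-reduce, and make monic.
Reduced Gröbner basis: {a + 1/6*b - 13/6, b**2 - 5/6*b - 175/6}.

The lex basis is triangular: the last element involves only b. Solving b**2 - 5/6*b - 175/6 = 0 gives b ∈ {-5, 35/6}; substituting each value into the earlier elements determines the remaining variables.
  b = -5: the earlier basis element becomes a - 3 = 0, giving a = 3 — point (3, -5).
  b = 35/6: the earlier basis element becomes a - 43/36 = 0, giving a = 43/36 — point (43/36, 35/6).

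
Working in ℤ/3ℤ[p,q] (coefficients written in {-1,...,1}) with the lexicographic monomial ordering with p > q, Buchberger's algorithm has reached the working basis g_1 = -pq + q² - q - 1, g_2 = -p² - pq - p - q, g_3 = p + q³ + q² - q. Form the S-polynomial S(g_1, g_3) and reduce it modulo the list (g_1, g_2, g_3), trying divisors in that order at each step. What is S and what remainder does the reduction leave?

S(g_1, g_3) = -q⁴ - q³ + q + 1; remainder on division = -q⁴ - q³ + q + 1.

lcm(LM(g_1), LM(g_3)) = pq.
S = (lcm/LT(g_1))·g_1 − (lcm/LT(g_3))·g_3 = -q⁴ - q³ + q + 1.
Reduce S modulo (g_1, g_2, g_3) in that order:
  leading term q⁴: no divisor's leading term divides it; move -q⁴ to the remainder.
  leading term q³: no divisor's leading term divides it; move -q³ to the remainder.
  leading term q: no divisor's leading term divides it; move q to the remainder.
  leading term 1: no divisor's leading term divides it; move 1 to the remainder.
The remainder -q⁴ - q³ + q + 1 is nonzero, so it would be added as the next basis element.
This is the inner loop of Buchberger's algorithm — each nonzero remainder becomes a new basis element.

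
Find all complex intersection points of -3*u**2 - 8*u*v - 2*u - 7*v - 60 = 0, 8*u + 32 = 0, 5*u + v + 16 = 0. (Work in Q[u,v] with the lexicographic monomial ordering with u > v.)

{(-4, 4)}

Compute a lex Gröbner basis by Buchberger's algorithm.
f_1 = -3*u**2 - 8*u*v - 2*u - 7*v - 60, LT = u**2.
f_2 = 8*u + 32, LT = u.
f_3 = 5*u + v + 16, LT = u.

S(f_1,f_2): lcm = u**2. S = 8/3*u*v - 10/3*u + 7/3*v + 20.
  leading term u*v: subtract (1/3*v)·f_2 from 8/3*u*v - 10/3*u + 7/3*v + 20 → -10/3*u - 25/3*v + 20
  leading term u: subtract (-5/12)·f_2 from -10/3*u - 25/3*v + 20 → -25/3*v + 100/3
  leading term v: no divisor's leading term divides it; move -25/3*v to the remainder.
  leading term 1: no divisor's leading term divides it; move 100/3 to the remainder.
  remainder -25/3*v + 100/3 ≠ 0; add h_4 = -25/3*v + 100/3 to the basis.

S(f_1,f_3): lcm = u**2. S = 37/15*u*v - 38/15*u + 7/3*v + 20.
  leading term u*v: subtract (37/120*v)·f_2 from 37/15*u*v - 38/15*u + 7/3*v + 20 → -38/15*u - 113/15*v + 20
  leading term u: subtract (-19/60)·f_2 from -38/15*u - 113/15*v + 20 → -113/15*v + 452/15
  leading term v: subtract (113/125)·h_4 from -113/15*v + 452/15 → 0
  remainder 0.

S(f_2,f_3): lcm = u. S = -1/5*v + 4/5.
  leading term v: subtract (3/125)·h_4 from -1/5*v + 4/5 → 0
  remainder 0.

S(f_1,h_4): leading monomials are coprime, so the S-polynomial reduces to 0 (Buchberger's first criterion).
S(f_2,h_4): leading monomials are coprime, so the S-polynomial reduces to 0 (Buchberger's first criterion).
S(f_3,h_4): leading monomials are coprime, so the S-polynomial reduces to 0 (Buchberger's first criterion).
Every S-polynomial of the final basis reduces to 0, so we have a Gröbner basis.
Inter-reduce: drop elements whose leading term is divisible by another's, tail-reduce, and make monic.
Reduced Gröbner basis: {u + 4, v - 4}.

A lex Gröbner basis eliminates variables successively. Here v - 4 depends only on v, with roots {4}; lifting each root through the earlier basis elements recovers the full solutions.
  v = 4: the earlier basis element becomes u + 4 = 0, giving u = -4 — point (-4, 4).
Check: every point annihilates each of the original generators.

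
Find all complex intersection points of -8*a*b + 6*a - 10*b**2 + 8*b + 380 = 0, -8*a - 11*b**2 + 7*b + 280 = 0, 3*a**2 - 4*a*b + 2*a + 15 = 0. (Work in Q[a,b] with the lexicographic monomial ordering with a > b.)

{(5, 5)}

Compute a lex Gröbner basis by Buchberger's algorithm.
f_1 = -8*a*b + 6*a - 10*b**2 + 8*b + 380, LT = a*b.
f_2 = -8*a - 11*b**2 + 7*b + 280, LT = a.
f_3 = 3*a**2 - 4*a*b + 2*a + 15, LT = a**2.

S(f_1,f_2): lcm = a*b. S = -3/4*a - 11/8*b**3 + 17/8*b**2 + 34*b - 95/2.
  leading term a: subtract (3/32)·f_2 from -3/4*a - 11/8*b**3 + 17/8*b**2 + 34*b - 95/2 → -11/8*b**3 + 101/32*b**2 + 1067/32*b - 295/4
  leading term b**3: no divisor's leading term divides it; move -11/8*b**3 to the remainder.
  leading term b**2: no divisor's leading term divides it; move 101/32*b**2 to the remainder.
  leading term b: no divisor's leading term divides it; move 1067/32*b to the remainder.
  leading term 1: no divisor's leading term divides it; move -295/4 to the remainder.
  remainder -11/8*b**3 + 101/32*b**2 + 1067/32*b - 295/4 ≠ 0; add h_4 = -11/8*b**3 + 101/32*b**2 + 1067/32*b - 295/4 to the basis.

S(f_1,f_3): lcm = a**2*b. S = -3/4*a**2 + 31/12*a*b**2 - 5/3*a*b - 95/2*a - 5*b.
  leading term a**2: subtract (3/32*a)·f_2 from -3/4*a**2 + 31/12*a*b**2 - 5/3*a*b - 95/2*a - 5*b → 347/96*a*b**2 - 223/96*a*b - 295/4*a - 5*b
  leading term a*b**2: subtract (-347/768*b)·f_1 from 347/96*a*b**2 - 223/96*a*b - 295/4*a - 5*b → 149/384*a*b - 295/4*a - 1735/384*b**3 + 347/96*b**2 + 32005/192*b
  leading term a*b: subtract (-149/3072)·f_1 from 149/384*a*b - 295/4*a - 1735/384*b**3 + 347/96*b**2 + 32005/192*b → -37611/512*a - 1735/384*b**3 + 4807/1536*b**2 + 64159/384*b + 14155/768
  leading term a: subtract (37611/4096)·f_2 from -37611/512*a - 1735/384*b**3 + 4807/1536*b**2 + 64159/384*b + 14155/768 → -1735/384*b**3 + 1279619/12288*b**2 + 1263257/12288*b - 3920845/1536
  leading term b**3: subtract (1735/528)·h_4 from -1735/384*b**3 + 1279619/12288*b**2 + 1263257/12288*b - 3920845/1536 → 4224643/45056*b**2 - 27701/4096*b - 13011565/5632
  leading term b**2: no divisor's leading term divides it; move 4224643/45056*b**2 to the remainder.
  leading term b: no divisor's leading term divides it; move -27701/4096*b to the remainder.
  leading term 1: no divisor's leading term divides it; move -13011565/5632 to the remainder.
  remainder 4224643/45056*b**2 - 27701/4096*b - 13011565/5632 ≠ 0; add h_5 = 4224643/45056*b**2 - 27701/4096*b - 13011565/5632 to the basis.

S(f_2,f_3): lcm = a**2. S = 11/8*a*b**2 + 11/24*a*b - 107/3*a - 5.
  leading term a*b**2: subtract (-11/64*b)·f_1 from 11/8*a*b**2 + 11/24*a*b - 107/3*a - 5 → 143/96*a*b - 107/3*a - 55/32*b**3 + 11/8*b**2 + 1045/16*b - 5
  leading term a*b: subtract (-143/768)·f_1 from 143/96*a*b - 107/3*a - 55/32*b**3 + 11/8*b**2 + 1045/16*b - 5 → -13267/384*a - 55/32*b**3 - 187/384*b**2 + 6413/96*b + 12625/192
  leading term a: subtract (13267/3072)·f_2 from -13267/384*a - 55/32*b**3 - 187/384*b**2 + 6413/96*b + 12625/192 → -55/32*b**3 + 48147/1024*b**2 + 37449/1024*b - 146365/128
  leading term b**3: subtract (5/4)·h_4 from -55/32*b**3 + 48147/1024*b**2 + 37449/1024*b - 146365/128 → 44107/1024*b**2 - 5231/1024*b - 134565/128
  leading term b**2: subtract (1940708/4224643)·h_5 from 44107/1024*b**2 - 5231/1024*b - 134565/128 → -8456269/4224643*b + 42281345/4224643
  leading term b: no divisor's leading term divides it; move -8456269/4224643*b to the remainder.
  leading term 1: no divisor's leading term divides it; move 42281345/4224643 to the remainder.
  remainder -8456269/4224643*b + 42281345/4224643 ≠ 0; add h_6 = -8456269/4224643*b + 42281345/4224643 to the basis.

The other S-polynomials (S(f_1,h_4), S(f_2,h_4), S(f_3,h_4), S(f_1,h_5), S(f_2,h_5), S(f_3,h_5), S(h_4,h_5), S(f_1,h_6), S(f_2,h_6), S(f_3,h_6), S(h_4,h_6), S(h_5,h_6)) all reduce to 0 modulo the current basis, so we have a Gröbner basis.
Inter-reduce: drop elements whose leading term is divisible by another's, tail-reduce, and make monic.
Reduced Gröbner basis: {a - 5, b - 5}.

A lex Gröbner basis eliminates variables successively. Here b - 5 depends only on b, with roots {5}; lifting each root through the earlier basis elements recovers the full solutions.
  b = 5: the earlier basis element becomes a - 5 = 0, giving a = 5 — point (5, 5).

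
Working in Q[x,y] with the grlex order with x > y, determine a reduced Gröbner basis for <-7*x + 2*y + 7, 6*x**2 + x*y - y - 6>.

f_1 = -7*x + 2*y + 7, LT = x.
f_2 = 6*x**2 + x*y - y - 6, LT = x**2.

S(f_1,f_2): lcm = x**2. S = -19/42*x*y - x + 1/6*y + 1.
  leading term x*y: subtract (19/294*y)·f_1 from -19/42*x*y - x + 1/6*y + 1 → -19/147*y**2 - x - 2/7*y + 1
  leading term y**2: no divisor's leading term divides it; move -19/147*y**2 to the remainder.
  leading term x: subtract (1/7)·f_1 from -x - 2/7*y + 1 → -4/7*y
  leading term y: no divisor's leading term divides it; move -4/7*y to the remainder.
  remainder -19/147*y**2 - 4/7*y ≠ 0; add g_3 = -19/147*y**2 - 4/7*y to the basis.

The other S-polynomials (S(f_1,g_3), S(f_2,g_3)) all reduce to 0 modulo the current basis, so we have a Gröbner basis.
Inter-reduce: drop elements whose leading term is divisible by another's, tail-reduce, and make monic.

G = {y**2 + 84/19*y, x - 2/7*y - 1}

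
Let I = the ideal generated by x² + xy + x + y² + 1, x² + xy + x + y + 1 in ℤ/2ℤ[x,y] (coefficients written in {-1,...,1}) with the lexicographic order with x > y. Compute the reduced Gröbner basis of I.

f_1 = x² + xy + x + y² + 1, LT = x².
f_2 = x² + xy + x + y + 1, LT = x².

S(f_1,f_2): lcm = x². S = y² + y.
  leading term y²: no divisor's leading term divides it; move y² to the remainder.
  leading term y: no divisor's leading term divides it; move y to the remainder.
  remainder y² + y ≠ 0; add g_3 = y² + y to the basis.

S(f_1,g_3): leading monomials are coprime, so the S-polynomial reduces to 0 (Buchberger's first criterion).
S(f_2,g_3): leading monomials are coprime, so the S-polynomial reduces to 0 (Buchberger's first criterion).
Every S-polynomial of the final basis reduces to 0, so we have a Gröbner basis.
Inter-reduce: drop elements whose leading term is divisible by another's, tail-reduce, and make monic.

G = {x² + xy + x + y + 1, y² + y}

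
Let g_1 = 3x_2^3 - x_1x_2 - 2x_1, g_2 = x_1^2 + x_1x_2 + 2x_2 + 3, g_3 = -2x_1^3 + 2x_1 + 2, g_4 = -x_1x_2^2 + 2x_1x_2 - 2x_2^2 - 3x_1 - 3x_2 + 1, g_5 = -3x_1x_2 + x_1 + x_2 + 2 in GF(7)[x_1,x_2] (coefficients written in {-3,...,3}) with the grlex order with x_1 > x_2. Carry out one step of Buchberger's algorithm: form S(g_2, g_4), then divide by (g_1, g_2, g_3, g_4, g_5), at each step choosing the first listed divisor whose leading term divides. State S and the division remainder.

S(g_2, g_4) = x_1x_2^3 + 2x_1^2x_2 - 2x_1x_2^2 + 2x_2^3 - 3x_1^2 - 3x_1x_2 + 3x_2^2 + x_1; remainder on division = 0.

lcm(LM(g_2), LM(g_4)) = x_1^2x_2^2.
S = (lcm/LT(g_2))·g_2 − (lcm/LT(g_4))·g_4 = x_1x_2^3 + 2x_1^2x_2 - 2x_1x_2^2 + 2x_2^3 - 3x_1^2 - 3x_1x_2 + 3x_2^2 + x_1.
Reduce S modulo (g_1, g_2, g_3, g_4, g_5) in that order:
  leading term x_1x_2^3: subtract (-2x_1)·g_1 from x_1x_2^3 + 2x_1^2x_2 - 2x_1x_2^2 + 2x_2^3 - 3x_1^2 - 3x_1x_2 + 3x_2^2 + x_1 → -2x_1x_2^2 + 2x_2^3 - 3x_1x_2 + 3x_2^2 + x_1
  leading term x_1x_2^2: subtract (2)·g_4 from -2x_1x_2^2 + 2x_2^3 - 3x_1x_2 + 3x_2^2 + x_1 → 2x_2^3 - x_2 - 2
  leading term x_2^3: subtract (3)·g_1 from 2x_2^3 - x_2 - 2 → 3x_1x_2 - x_1 - x_2 - 2
  leading term x_1x_2: subtract (-1)·g_5 from 3x_1x_2 - x_1 - x_2 - 2 → 0
The remainder is 0, so this S-polynomial contributes no new basis element.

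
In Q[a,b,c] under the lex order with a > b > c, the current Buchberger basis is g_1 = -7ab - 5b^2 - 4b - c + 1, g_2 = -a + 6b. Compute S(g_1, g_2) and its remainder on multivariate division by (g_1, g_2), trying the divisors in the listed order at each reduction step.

S(g_1, g_2) = 47/7b^2 + 4/7b + 1/7c - 1/7; remainder on division = 47/7b^2 + 4/7b + 1/7c - 1/7.

lcm(LM(g_1), LM(g_2)) = ab.
S = (lcm/LT(g_1))·g_1 − (lcm/LT(g_2))·g_2 = 47/7b^2 + 4/7b + 1/7c - 1/7.
Reduce S modulo (g_1, g_2) in that order:
  leading term b^2: no divisor's leading term divides it; move 47/7b^2 to the remainder.
  leading term b: no divisor's leading term divides it; move 4/7b to the remainder.
  leading term c: no divisor's leading term divides it; move 1/7c to the remainder.
  leading term 1: no divisor's leading term divides it; move -1/7 to the remainder.
The remainder 47/7b^2 + 4/7b + 1/7c - 1/7 is nonzero, so it would be added as the next basis element.
This is the inner loop of Buchberger's algorithm — each nonzero remainder becomes a new basis element.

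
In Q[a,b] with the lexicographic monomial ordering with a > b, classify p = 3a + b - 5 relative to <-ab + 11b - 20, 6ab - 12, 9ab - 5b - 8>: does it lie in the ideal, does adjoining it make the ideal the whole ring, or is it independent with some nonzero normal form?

First compute the reduced Gröbner basis of I by Buchberger's algorithm.
f_1 = -ab + 11b - 20, LT = ab.
f_2 = 6ab - 12, LT = ab.
f_3 = 9ab - 5b - 8, LT = ab.

S(f_1,f_2): lcm = ab. S = -11b + 22.
  leading term b: no divisor's leading term divides it; move -11b to the remainder.
  leading term 1: no divisor's leading term divides it; move 22 to the remainder.
  remainder -11b + 22 ≠ 0; add h_4 = -11b + 22 to the basis.

S(f_1,h_4): lcm = ab. S = 2a - 11b + 20.
  leading term a: no divisor's leading term divides it; move 2a to the remainder.
  leading term b: subtract (1)·h_4 from -11b + 20 → -2
  leading term 1: no divisor's leading term divides it; move -2 to the remainder.
  remainder 2a - 2 ≠ 0; add h_5 = 2a - 2 to the basis.

The other S-polynomials (S(f_1,f_3), S(f_2,f_3), S(f_2,h_4), S(f_3,h_4), S(f_1,h_5), S(f_2,h_5), S(f_3,h_5), S(h_4,h_5)) all reduce to 0 modulo the current basis, so we have a Gröbner basis.
Inter-reduce: drop elements whose leading term is divisible by another's, tail-reduce, and make monic.
Reduced Gröbner basis: {a - 1, b - 2}.
Label its elements g_1 = a - 1, g_2 = b - 2.

Reduce p = 3a + b - 5 modulo G:
  leading term a: subtract (3)·g_1 from 3a + b - 5 → b - 2
  leading term b: subtract (1)·g_2 from b - 2 → 0
  normal form = 0.
Since the normal form is 0, p ∈ I.

3a + b - 5 lies in I (it reduces to 0).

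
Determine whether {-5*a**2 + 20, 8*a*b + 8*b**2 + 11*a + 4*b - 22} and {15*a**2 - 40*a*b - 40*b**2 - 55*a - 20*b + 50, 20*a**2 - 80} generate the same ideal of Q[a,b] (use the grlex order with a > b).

For a fixed monomial order, each ideal has a unique reduced Gröbner basis; comparing bases decides equality.
Buchberger on the first generating set:
f_1 = -5*a**2 + 20, LT = a**2.
f_2 = 8*a*b + 8*b**2 + 11*a + 4*b - 22, LT = a*b.

S(f_1,f_2): lcm = a**2*b. S = -a*b**2 - 11/8*a**2 - 1/2*a*b + 11/4*a - 4*b.
  leading term a*b**2: subtract (-1/8*b)·f_2 from -a*b**2 - 11/8*a**2 - 1/2*a*b + 11/4*a - 4*b → b**3 - 11/8*a**2 + 7/8*a*b + 1/2*b**2 + 11/4*a - 27/4*b
  leading term b**3: no divisor's leading term divides it; move b**3 to the remainder.
  leading term a**2: subtract (11/40)·f_1 from -11/8*a**2 + 7/8*a*b + 1/2*b**2 + 11/4*a - 27/4*b → 7/8*a*b + 1/2*b**2 + 11/4*a - 27/4*b - 11/2
  leading term a*b: subtract (7/64)·f_2 from 7/8*a*b + 1/2*b**2 + 11/4*a - 27/4*b - 11/2 → -3/8*b**2 + 99/64*a - 115/16*b - 99/32
  leading term b**2: no divisor's leading term divides it; move -3/8*b**2 to the remainder.
  leading term a: no divisor's leading term divides it; move 99/64*a to the remainder.
  leading term b: no divisor's leading term divides it; move -115/16*b to the remainder.
  leading term 1: no divisor's leading term divides it; move -99/32 to the remainder.
  remainder b**3 - 3/8*b**2 + 99/64*a - 115/16*b - 99/32 ≠ 0; add g_3 = b**3 - 3/8*b**2 + 99/64*a - 115/16*b - 99/32 to the basis.

S(f_1,g_3): leading monomials are coprime, so the S-polynomial reduces to 0 (Buchberger's first criterion).
S(f_2,g_3): lcm = a*b**3. S = b**4 + 7/4*a*b**2 + 1/2*b**3 - 99/64*a**2 + 115/16*a*b - 11/4*b**2 + 99/32*a.
  leading term b**4: subtract (b)·g_3 from b**4 + 7/4*a*b**2 + 1/2*b**3 - 99/64*a**2 + 115/16*a*b - 11/4*b**2 + 99/32*a → 7/4*a*b**2 + 7/8*b**3 - 99/64*a**2 + 361/64*a*b + 71/16*b**2 + 99/32*a + 99/32*b
  leading term a*b**2: subtract (7/32*b)·f_2 from 7/4*a*b**2 + 7/8*b**3 - 99/64*a**2 + 361/64*a*b + 71/16*b**2 + 99/32*a + 99/32*b → -7/8*b**3 - 99/64*a**2 + 207/64*a*b + 57/16*b**2 + 99/32*a + 253/32*b
  leading term b**3: subtract (-7/8)·g_3 from -7/8*b**3 - 99/64*a**2 + 207/64*a*b + 57/16*b**2 + 99/32*a + 253/32*b → -99/64*a**2 + 207/64*a*b + 207/64*b**2 + 2277/512*a + 207/128*b - 693/256
  leading term a**2: subtract (99/320)·f_1 from -99/64*a**2 + 207/64*a*b + 207/64*b**2 + 2277/512*a + 207/128*b - 693/256 → 207/64*a*b + 207/64*b**2 + 2277/512*a + 207/128*b - 2277/256
  leading term a*b: subtract (207/512)·f_2 from 207/64*a*b + 207/64*b**2 + 2277/512*a + 207/128*b - 2277/256 → 0
  remainder 0.

Every S-polynomial of the final basis reduces to 0, so we have a Gröbner basis.
Inter-reduce: drop elements whose leading term is divisible by another's, tail-reduce, and make monic.
Reduced Gröbner basis: {b**3 - 3/8*b**2 + 99/64*a - 115/16*b - 99/32, a**2 - 4, a*b + b**2 + 11/8*a + 1/2*b - 11/4}.

Buchberger on the second generating set:
h_1 = 15*a**2 - 40*a*b - 40*b**2 - 55*a - 20*b + 50, LT = a**2.
h_2 = 20*a**2 - 80, LT = a**2.

S(h_1,h_2): lcm = a**2. S = -8/3*a*b - 8/3*b**2 - 11/3*a - 4/3*b + 22/3.
  leading term a*b: no divisor's leading term divides it; move -8/3*a*b to the remainder.
  leading term b**2: no divisor's leading term divides it; move -8/3*b**2 to the remainder.
  leading term a: no divisor's leading term divides it; move -11/3*a to the remainder.
  leading term b: no divisor's leading term divides it; move -4/3*b to the remainder.
  leading term 1: no divisor's leading term divides it; move 22/3 to the remainder.
  remainder -8/3*a*b - 8/3*b**2 - 11/3*a - 4/3*b + 22/3 ≠ 0; add k_3 = -8/3*a*b - 8/3*b**2 - 11/3*a - 4/3*b + 22/3 to the basis.

S(h_1,k_3): lcm = a**2*b. S = -11/3*a*b**2 - 8/3*b**3 - 11/8*a**2 - 25/6*a*b - 4/3*b**2 + 11/4*a + 10/3*b.
  leading term a*b**2: subtract (11/8*b)·k_3 from -11/3*a*b**2 - 8/3*b**3 - 11/8*a**2 - 25/6*a*b - 4/3*b**2 + 11/4*a + 10/3*b → b**3 - 11/8*a**2 + 7/8*a*b + 1/2*b**2 + 11/4*a - 27/4*b
  leading term b**3: no divisor's leading term divides it; move b**3 to the remainder.
  leading term a**2: subtract (-11/120)·h_1 from -11/8*a**2 + 7/8*a*b + 1/2*b**2 + 11/4*a - 27/4*b → -67/24*a*b - 19/6*b**2 - 55/24*a - 103/12*b + 55/12
  leading term a*b: subtract (67/64)·k_3 from -67/24*a*b - 19/6*b**2 - 55/24*a - 103/12*b + 55/12 → -3/8*b**2 + 99/64*a - 115/16*b - 99/32
  leading term b**2: no divisor's leading term divides it; move -3/8*b**2 to the remainder.
  leading term a: no divisor's leading term divides it; move 99/64*a to the remainder.
  leading term b: no divisor's leading term divides it; move -115/16*b to the remainder.
  leading term 1: no divisor's leading term divides it; move -99/32 to the remainder.
  remainder b**3 - 3/8*b**2 + 99/64*a - 115/16*b - 99/32 ≠ 0; add k_4 = b**3 - 3/8*b**2 + 99/64*a - 115/16*b - 99/32 to the basis.

S(h_2,k_3): lcm = a**2*b. S = -a*b**2 - 11/8*a**2 - 1/2*a*b + 11/4*a - 4*b.
  leading term a*b**2: subtract (3/8*b)·k_3 from -a*b**2 - 11/8*a**2 - 1/2*a*b + 11/4*a - 4*b → b**3 - 11/8*a**2 + 7/8*a*b + 1/2*b**2 + 11/4*a - 27/4*b
  leading term b**3: subtract (1)·k_4 from b**3 - 11/8*a**2 + 7/8*a*b + 1/2*b**2 + 11/4*a - 27/4*b → -11/8*a**2 + 7/8*a*b + 7/8*b**2 + 77/64*a + 7/16*b + 99/32
  leading term a**2: subtract (-11/120)·h_1 from -11/8*a**2 + 7/8*a*b + 7/8*b**2 + 77/64*a + 7/16*b + 99/32 → -67/24*a*b - 67/24*b**2 - 737/192*a - 67/48*b + 737/96
  leading term a*b: subtract (67/64)·k_3 from -67/24*a*b - 67/24*b**2 - 737/192*a - 67/48*b + 737/96 → 0
  remainder 0.

S(h_1,k_4): leading monomials are coprime, so the S-polynomial reduces to 0 (Buchberger's first criterion).
S(h_2,k_4): leading monomials are coprime, so the S-polynomial reduces to 0 (Buchberger's first criterion).
S(k_3,k_4): lcm = a*b**3. S = b**4 + 7/4*a*b**2 + 1/2*b**3 - 99/64*a**2 + 115/16*a*b - 11/4*b**2 + 99/32*a.
  leading term b**4: subtract (b)·k_4 from b**4 + 7/4*a*b**2 + 1/2*b**3 - 99/64*a**2 + 115/16*a*b - 11/4*b**2 + 99/32*a → 7/4*a*b**2 + 7/8*b**3 - 99/64*a**2 + 361/64*a*b + 71/16*b**2 + 99/32*a + 99/32*b
  leading term a*b**2: subtract (-21/32*b)·k_3 from 7/4*a*b**2 + 7/8*b**3 - 99/64*a**2 + 361/64*a*b + 71/16*b**2 + 99/32*a + 99/32*b → -7/8*b**3 - 99/64*a**2 + 207/64*a*b + 57/16*b**2 + 99/32*a + 253/32*b
  leading term b**3: subtract (-7/8)·k_4 from -7/8*b**3 - 99/64*a**2 + 207/64*a*b + 57/16*b**2 + 99/32*a + 253/32*b → -99/64*a**2 + 207/64*a*b + 207/64*b**2 + 2277/512*a + 207/128*b - 693/256
  leading term a**2: subtract (-33/320)·h_1 from -99/64*a**2 + 207/64*a*b + 207/64*b**2 + 2277/512*a + 207/128*b - 693/256 → -57/64*a*b - 57/64*b**2 - 627/512*a - 57/128*b + 627/256
  leading term a*b: subtract (171/512)·k_3 from -57/64*a*b - 57/64*b**2 - 627/512*a - 57/128*b + 627/256 → 0
  remainder 0.

Every S-polynomial of the final basis reduces to 0, so we have a Gröbner basis.
Inter-reduce: drop elements whose leading term is divisible by another's, tail-reduce, and make monic.
Reduced Gröbner basis: {b**3 - 3/8*b**2 + 99/64*a - 115/16*b - 99/32, a**2 - 4, a*b + b**2 + 11/8*a + 1/2*b - 11/4}.

Same reduced basis, so the two generating sets span the same ideal.

Yes, the ideals are equal.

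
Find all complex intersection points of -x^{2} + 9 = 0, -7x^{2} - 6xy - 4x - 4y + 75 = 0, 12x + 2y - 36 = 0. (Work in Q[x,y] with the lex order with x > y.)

{(3, 0)}

Compute a lex Gröbner basis by Buchberger's algorithm.
f_1 = -x^{2} + 9, LT = x^{2}.
f_2 = -7x^{2} - 6xy - 4x - 4y + 75, LT = x^{2}.
f_3 = 12x + 2y - 36, LT = x.

S(f_1,f_2): lcm = x^{2}. S = -\tfrac{6}{7}xy - \tfrac{4}{7}x - \tfrac{4}{7}y + \tfrac{12}{7}.
  reduce S modulo (f_1, f_2, f_3):
  remainder \tfrac{1}{7}y^{2} - \tfrac{64}{21}y ≠ 0; add h_4 = \tfrac{1}{7}y^{2} - \tfrac{64}{21}y to the basis.

S(f_1,f_3): lcm = x^{2}. S = -\tfrac{1}{6}xy + 3x - 9.
  reduce S modulo (f_1, f_2, f_3, h_4):
  remainder -\tfrac{11}{27}y ≠ 0; add h_5 = -\tfrac{11}{27}y to the basis.

The other S-polynomials (S(f_2,f_3), S(f_1,h_4), S(f_2,h_4), S(f_3,h_4), S(f_1,h_5), S(f_2,h_5), S(f_3,h_5), S(h_4,h_5)) all reduce to 0 modulo the current basis, so we have a Gröbner basis.
Inter-reduce: drop elements whose leading term is divisible by another's, tail-reduce, and make monic.
Reduced Gröbner basis: {x - 3, y}.

From the last basis element, y = 0, so y takes values in {0}. Each choice, substituted upward through the basis, yields the corresponding point(s) of the solution set.
  y = 0: the earlier basis element becomes x - 3 = 0, giving x = 3 — point (3, 0).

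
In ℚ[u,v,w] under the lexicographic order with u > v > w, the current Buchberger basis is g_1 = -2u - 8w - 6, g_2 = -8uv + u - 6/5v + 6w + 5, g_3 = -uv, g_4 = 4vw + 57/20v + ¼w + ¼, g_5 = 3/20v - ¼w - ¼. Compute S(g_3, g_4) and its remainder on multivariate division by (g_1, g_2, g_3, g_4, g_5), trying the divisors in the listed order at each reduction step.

S(g_3, g_4) = -57/80uv - 1/16uw - 1/16u; remainder on division = ¼w² + 7/16w + 3/16.

lcm(LM(g_3), LM(g_4)) = uvw.
S = (lcm/LT(g_3))·g_3 − (lcm/LT(g_4))·g_4 = -57/80uv - 1/16uw - 1/16u.
Reduce S modulo (g_1, g_2, g_3, g_4, g_5) in that order:
  leading term uv: subtract (57/160v)·g_1 from -57/80uv - 1/16uw - 1/16u → -1/16uw - 1/16u + 57/20vw + 171/80v
  leading term uw: subtract (1/32w)·g_1 from -1/16uw - 1/16u + 57/20vw + 171/80v → -1/16u + 57/20vw + 171/80v + ¼w² + 3/16w
  leading term u: subtract (1/32)·g_1 from -1/16u + 57/20vw + 171/80v + ¼w² + 3/16w → 57/20vw + 171/80v + ¼w² + 7/16w + 3/16
  leading term vw: subtract (57/80)·g_4 from 57/20vw + 171/80v + ¼w² + 7/16w + 3/16 → 171/1600v + ¼w² + 83/320w + 3/320
  leading term v: subtract (57/80)·g_5 from 171/1600v + ¼w² + 83/320w + 3/320 → ¼w² + 7/16w + 3/16
  leading term w²: no divisor's leading term divides it; move ¼w² to the remainder.
  leading term w: no divisor's leading term divides it; move 7/16w to the remainder.
  leading term 1: no divisor's leading term divides it; move 3/16 to the remainder.
The remainder ¼w² + 7/16w + 3/16 is nonzero, so it would be added as the next basis element.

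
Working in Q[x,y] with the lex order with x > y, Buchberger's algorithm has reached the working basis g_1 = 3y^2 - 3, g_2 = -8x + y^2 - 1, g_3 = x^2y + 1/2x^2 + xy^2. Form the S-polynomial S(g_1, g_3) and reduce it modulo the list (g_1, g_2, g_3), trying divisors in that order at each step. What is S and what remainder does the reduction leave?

lcm(LM(g_1), LM(g_3)) = x^2y^2.
S = (lcm/LT(g_1))·g_1 − (lcm/LT(g_3))·g_3 = -1/2x^2y - x^2 - xy^3.
Reduce S modulo (g_1, g_2, g_3) in that order:
  leading term x^2y: subtract (1/16xy)·g_2 from -1/2x^2y - x^2 - xy^3 → -x^2 - 17/16xy^3 + 1/16xy
  leading term x^2: subtract (1/8x)·g_2 from -x^2 - 17/16xy^3 + 1/16xy → -17/16xy^3 - 1/8xy^2 + 1/16xy + 1/8x
  leading term xy^3: subtract (-17/48xy)·g_1 from -17/16xy^3 - 1/8xy^2 + 1/16xy + 1/8x → -1/8xy^2 - xy + 1/8x
  leading term xy^2: subtract (-1/24x)·g_1 from -1/8xy^2 - xy + 1/8x → -xy
  leading term xy: subtract (1/8y)·g_2 from -xy → -1/8y^3 + 1/8y
  leading term y^3: subtract (-1/24y)·g_1 from -1/8y^3 + 1/8y → 0
The remainder is 0, so this S-polynomial contributes no new basis element.

S(g_1, g_3) = -1/2x^2y - x^2 - xy^3; remainder on division = 0.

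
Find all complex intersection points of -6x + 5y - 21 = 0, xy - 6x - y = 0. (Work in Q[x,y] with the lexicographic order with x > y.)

{(-1, 3), (7/2, 42/5)}

Compute a lex Gröbner basis by Buchberger's algorithm.
f_1 = -6x + 5y - 21, LT = x.
f_2 = xy - 6x - y, LT = xy.

S(f_1,f_2): lcm = xy. S = 6x - \tfrac{5}{6}y^{2} + \tfrac{9}{2}y.
  leading term x: subtract (-1)·f_1 from 6x - \tfrac{5}{6}y^{2} + \tfrac{9}{2}y → -\tfrac{5}{6}y^{2} + \tfrac{19}{2}y - 21
  leading term y^{2}: no divisor's leading term divides it; move -\tfrac{5}{6}y^{2} to the remainder.
  leading term y: no divisor's leading term divides it; move \tfrac{19}{2}y to the remainder.
  leading term 1: no divisor's leading term divides it; move -21 to the remainder.
  remainder -\tfrac{5}{6}y^{2} + \tfrac{19}{2}y - 21 ≠ 0; add h_3 = -\tfrac{5}{6}y^{2} + \tfrac{19}{2}y - 21 to the basis.

The other S-polynomials (S(f_1,h_3), S(f_2,h_3)) all reduce to 0 modulo the current basis, so we have a Gröbner basis.
Inter-reduce: drop elements whose leading term is divisible by another's, tail-reduce, and make monic.
Reduced Gröbner basis: {x - \tfrac{5}{6}y + \tfrac{7}{2}, y^{2} - \tfrac{57}{5}y + \tfrac{126}{5}}.

Elimination: the polynomial y^{2} - \tfrac{57}{5}y + \tfrac{126}{5} lies in the elimination ideal for y, so y ∈ {3, 42/5}. For each such y, the remaining basis elements (now univariate) give the rest of the solution.
  y = 3: the earlier basis element becomes x + 1 = 0, giving x = -1 — point (-1, 3).
  y = 42/5: the earlier basis element becomes x - \tfrac{7}{2} = 0, giving x = 7/2 — point (7/2, 42/5).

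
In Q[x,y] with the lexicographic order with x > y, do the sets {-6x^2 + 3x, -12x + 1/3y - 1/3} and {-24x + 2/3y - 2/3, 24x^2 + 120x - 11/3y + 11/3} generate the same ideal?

Yes, the ideals are equal.

For a fixed monomial order, each ideal has a unique reduced Gröbner basis; comparing bases decides equality.
Buchberger on the first generating set:
f_1 = -6x^2 + 3x, LT = x^2.
f_2 = -12x + 1/3y - 1/3, LT = x.

S(f_1,f_2): lcm = x^2. S = 1/36xy - 19/36x.
  leading term xy: subtract (-1/432y)·f_2 from 1/36xy - 19/36x → -19/36x + 1/1296y^2 - 1/1296y
  leading term x: subtract (19/432)·f_2 from -19/36x + 1/1296y^2 - 1/1296y → 1/1296y^2 - 5/324y + 19/1296
  leading term y^2: no divisor's leading term divides it; move 1/1296y^2 to the remainder.
  leading term y: no divisor's leading term divides it; move -5/324y to the remainder.
  leading term 1: no divisor's leading term divides it; move 19/1296 to the remainder.
  remainder 1/1296y^2 - 5/324y + 19/1296 ≠ 0; add g_3 = 1/1296y^2 - 5/324y + 19/1296 to the basis.

S(f_1,g_3): leading monomials are coprime, so the S-polynomial reduces to 0 (Buchberger's first criterion).
S(f_2,g_3): leading monomials are coprime, so the S-polynomial reduces to 0 (Buchberger's first criterion).
Every S-polynomial of the final basis reduces to 0, so we have a Gröbner basis.
Inter-reduce: drop elements whose leading term is divisible by another's, tail-reduce, and make monic.
Reduced Gröbner basis: {x - 1/36y + 1/36, y^2 - 20y + 19}.

Buchberger on the second generating set:
h_1 = -24x + 2/3y - 2/3, LT = x.
h_2 = 24x^2 + 120x - 11/3y + 11/3, LT = x^2.

S(h_1,h_2): lcm = x^2. S = -1/36xy - 179/36x + 11/72y - 11/72.
  leading term xy: subtract (1/864y)·h_1 from -1/36xy - 179/36x + 11/72y - 11/72 → -179/36x - 1/1296y^2 + 199/1296y - 11/72
  leading term x: subtract (179/864)·h_1 from -179/36x - 1/1296y^2 + 199/1296y - 11/72 → -1/1296y^2 + 5/324y - 19/1296
  leading term y^2: no divisor's leading term divides it; move -1/1296y^2 to the remainder.
  leading term y: no divisor's leading term divides it; move 5/324y to the remainder.
  leading term 1: no divisor's leading term divides it; move -19/1296 to the remainder.
  remainder -1/1296y^2 + 5/324y - 19/1296 ≠ 0; add k_3 = -1/1296y^2 + 5/324y - 19/1296 to the basis.

S(h_1,k_3): leading monomials are coprime, so the S-polynomial reduces to 0 (Buchberger's first criterion).
S(h_2,k_3): leading monomials are coprime, so the S-polynomial reduces to 0 (Buchberger's first criterion).
Every S-polynomial of the final basis reduces to 0, so we have a Gröbner basis.
Inter-reduce: drop elements whose leading term is divisible by another's, tail-reduce, and make monic.
Reduced Gröbner basis: {x - 1/36y + 1/36, y^2 - 20y + 19}.

These coincide, so the ideals are equal.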